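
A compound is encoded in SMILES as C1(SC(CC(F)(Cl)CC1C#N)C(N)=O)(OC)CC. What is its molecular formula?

C11H16ClFN2O2S

Heavy atoms from the SMILES: 11 C, 1 Cl, 1 F, 2 N, 2 O, 1 S.
Implicit hydrogens by atom environment:
  4 × C: no H
  3 × C: 2 H each → 6
  2 × C: 3 H each → 6
  2 × C: 1 H each → 2
  2 × O: no H
  1 × Cl: no H
  1 × F: no H
  1 × N: 2 H
  1 × N: no H
  1 × S: no H
  Total hydrogens = 16.
Molecular formula: C11H16ClFN2O2S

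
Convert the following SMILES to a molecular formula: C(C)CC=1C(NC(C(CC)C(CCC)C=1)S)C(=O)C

Heavy atoms from the SMILES: 16 C, 1 N, 1 O, 1 S.
Implicit hydrogens by atom environment:
  5 × C: 2 H each → 10
  5 × C: 1 H each → 5
  4 × C: 3 H each → 12
  2 × C: no H
  1 × N: 1 H
  1 × O: no H
  1 × S: 1 H
  Total hydrogens = 29.
Molecular formula: C16H29NOS

C16H29NOS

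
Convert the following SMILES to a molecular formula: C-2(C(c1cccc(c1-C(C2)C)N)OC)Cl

C12H16ClNO

Heavy atoms from the SMILES: 12 C, 1 Cl, 1 N, 1 O.
Implicit hydrogens by atom environment:
  3 × C (aromatic): 1 H each → 3
  3 × C: 1 H each → 3
  3 × C (aromatic): no H
  2 × C: 3 H each → 6
  1 × C: 2 H
  1 × Cl: no H
  1 × N: 2 H
  1 × O: no H
  Total hydrogens = 16.
Molecular formula: C12H16ClNO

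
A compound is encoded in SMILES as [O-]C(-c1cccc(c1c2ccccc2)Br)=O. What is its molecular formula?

C13H8BrO2-

Heavy atoms from the SMILES: 1 Br, 13 C, 2 O.
Implicit hydrogens by atom environment:
  8 × C (aromatic): 1 H each → 8
  4 × C (aromatic): no H
  1 × Br: no H
  1 × C: no H
  1 × O: no H
  1 × O (charge -1): no H
  Total hydrogens = 8.
Net charge -1.
Molecular formula: C13H8BrO2-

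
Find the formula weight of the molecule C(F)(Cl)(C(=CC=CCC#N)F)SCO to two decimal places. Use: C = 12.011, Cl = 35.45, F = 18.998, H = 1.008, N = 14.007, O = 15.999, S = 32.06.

239.66

Molecular formula: C8H8ClF2NOS.
M = 8×12.011 + 1×35.45 + 2×18.998 + 8×1.008 + 1×14.007 + 1×15.999 + 1×32.06 = 239.66 g/mol.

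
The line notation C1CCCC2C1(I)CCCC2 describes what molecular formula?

C10H17I

Heavy atoms from the SMILES: 10 C, 1 I.
Implicit hydrogens by atom environment:
  8 × C: 2 H each → 16
  1 × C: 1 H
  1 × C: no H
  1 × I: no H
  Total hydrogens = 17.
Molecular formula: C10H17I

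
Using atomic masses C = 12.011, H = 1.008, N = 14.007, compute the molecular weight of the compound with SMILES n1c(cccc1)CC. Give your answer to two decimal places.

107.16

Molecular formula: C7H9N.
M = 7×12.011 + 9×1.008 + 1×14.007 = 107.16 g/mol.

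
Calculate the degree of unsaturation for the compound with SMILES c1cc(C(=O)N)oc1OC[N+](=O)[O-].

5

Molecular formula from the SMILES: C6H6N2O5.
DoU = (2C + 2 + N − H − X)/2 = (2·6 + 2 + 2 − 6 − 0)/2 = 10/2 = 5.
(Structurally: 1 ring(s) + 4 π bond(s) = 5.)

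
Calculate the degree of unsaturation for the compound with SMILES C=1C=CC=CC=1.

Molecular formula from the SMILES: C6H6.
DoU = (2C + 2 + N − H − X)/2 = (2·6 + 2 + 0 − 6 − 0)/2 = 8/2 = 4.
(Structurally: 1 ring(s) + 3 π bond(s) = 4.)

4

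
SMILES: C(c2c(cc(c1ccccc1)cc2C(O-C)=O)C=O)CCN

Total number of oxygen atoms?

3

The symbol for oxygen appears 3 times in the SMILES.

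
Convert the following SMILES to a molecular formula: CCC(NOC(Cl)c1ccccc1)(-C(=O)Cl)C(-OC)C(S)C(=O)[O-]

C15H18Cl2NO5S-

Heavy atoms from the SMILES: 15 C, 2 Cl, 1 N, 5 O, 1 S.
Implicit hydrogens by atom environment:
  5 × C (aromatic): 1 H each → 5
  4 × O: no H
  3 × C: 1 H each → 3
  3 × C: no H
  2 × C: 3 H each → 6
  2 × Cl: no H
  1 × C: 2 H
  1 × C (aromatic): no H
  1 × N: 1 H
  1 × O (charge -1): no H
  1 × S: 1 H
  Total hydrogens = 18.
Net charge -1.
Molecular formula: C15H18Cl2NO5S-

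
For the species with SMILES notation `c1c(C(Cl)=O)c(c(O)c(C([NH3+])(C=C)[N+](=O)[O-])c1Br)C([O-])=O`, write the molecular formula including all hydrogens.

C11H8BrClN2O6

Heavy atoms from the SMILES: 1 Br, 11 C, 1 Cl, 2 N, 6 O.
Implicit hydrogens by atom environment:
  5 × C (aromatic): no H
  3 × C: no H
  3 × O: no H
  2 × O (charge -1): no H
  1 × Br: no H
  1 × C: 2 H
  1 × C (aromatic): 1 H
  1 × C: 1 H
  1 × Cl: no H
  1 × N (charge +1): 3 H
  1 × N (charge +1): no H
  1 × O: 1 H
  Total hydrogens = 8.
Molecular formula: C11H8BrClN2O6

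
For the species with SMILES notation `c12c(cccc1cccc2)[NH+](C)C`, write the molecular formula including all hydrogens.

Heavy atoms from the SMILES: 12 C, 1 N.
Implicit hydrogens by atom environment:
  7 × C (aromatic): 1 H each → 7
  3 × C (aromatic): no H
  2 × C: 3 H each → 6
  1 × N (charge +1): 1 H
  Total hydrogens = 14.
Net charge +1.
Molecular formula: C12H14N+

C12H14N+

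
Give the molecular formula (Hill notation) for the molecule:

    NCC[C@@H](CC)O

C5H13NO

Heavy atoms from the SMILES: 5 C, 1 N, 1 O.
Implicit hydrogens by atom environment:
  3 × C: 2 H each → 6
  1 × C: 3 H
  1 × C: 1 H
  1 × N: 2 H
  1 × O: 1 H
  Total hydrogens = 13.
Molecular formula: C5H13NO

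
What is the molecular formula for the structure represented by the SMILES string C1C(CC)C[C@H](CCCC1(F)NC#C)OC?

Heavy atoms from the SMILES: 13 C, 1 F, 1 N, 1 O.
Implicit hydrogens by atom environment:
  6 × C: 2 H each → 12
  3 × C: 1 H each → 3
  2 × C: 3 H each → 6
  2 × C: no H
  1 × F: no H
  1 × N: 1 H
  1 × O: no H
  Total hydrogens = 22.
Molecular formula: C13H22FNO

C13H22FNO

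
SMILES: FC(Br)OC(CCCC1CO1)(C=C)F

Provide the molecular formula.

C9H13BrF2O2

Heavy atoms from the SMILES: 1 Br, 9 C, 2 F, 2 O.
Implicit hydrogens by atom environment:
  5 × C: 2 H each → 10
  3 × C: 1 H each → 3
  2 × F: no H
  2 × O: no H
  1 × Br: no H
  1 × C: no H
  Total hydrogens = 13.
Molecular formula: C9H13BrF2O2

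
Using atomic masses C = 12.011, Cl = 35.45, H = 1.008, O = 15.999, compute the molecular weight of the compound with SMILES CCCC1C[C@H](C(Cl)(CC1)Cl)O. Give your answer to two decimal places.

Molecular formula: C9H16Cl2O.
M = 9×12.011 + 2×35.45 + 16×1.008 + 1×15.999 = 211.13 g/mol.

211.13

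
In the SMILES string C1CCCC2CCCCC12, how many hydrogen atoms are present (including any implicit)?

18

Hydrogens are implicit in SMILES; fill each atom to its normal valence:
  8 × C: 2 H each → 16
  2 × C: 1 H each → 2
  Total hydrogens = 18.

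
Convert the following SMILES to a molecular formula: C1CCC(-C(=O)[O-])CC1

C7H11O2-

Heavy atoms from the SMILES: 7 C, 2 O.
Implicit hydrogens by atom environment:
  5 × C: 2 H each → 10
  1 × C: 1 H
  1 × C: no H
  1 × O: no H
  1 × O (charge -1): no H
  Total hydrogens = 11.
Net charge -1.
Molecular formula: C7H11O2-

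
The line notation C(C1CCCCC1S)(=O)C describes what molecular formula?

C8H14OS

Heavy atoms from the SMILES: 8 C, 1 O, 1 S.
Implicit hydrogens by atom environment:
  4 × C: 2 H each → 8
  2 × C: 1 H each → 2
  1 × C: 3 H
  1 × C: no H
  1 × O: no H
  1 × S: 1 H
  Total hydrogens = 14.
Molecular formula: C8H14OS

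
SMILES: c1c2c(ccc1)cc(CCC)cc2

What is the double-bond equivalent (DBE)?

7

Molecular formula from the SMILES: C13H14.
DoU = (2C + 2 + N − H − X)/2 = (2·13 + 2 + 0 − 14 − 0)/2 = 14/2 = 7.
(Structurally: 2 ring(s) + 5 π bond(s) = 7.)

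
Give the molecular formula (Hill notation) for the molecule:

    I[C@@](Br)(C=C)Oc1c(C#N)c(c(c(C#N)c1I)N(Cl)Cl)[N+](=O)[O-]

C11H3BrCl2I2N4O3

Heavy atoms from the SMILES: 1 Br, 11 C, 2 Cl, 2 I, 4 N, 3 O.
Implicit hydrogens by atom environment:
  6 × C (aromatic): no H
  3 × C: no H
  3 × N: no H
  2 × Cl: no H
  2 × I: no H
  2 × O: no H
  1 × Br: no H
  1 × C: 2 H
  1 × C: 1 H
  1 × N (charge +1): no H
  1 × O (charge -1): no H
  Total hydrogens = 3.
Molecular formula: C11H3BrCl2I2N4O3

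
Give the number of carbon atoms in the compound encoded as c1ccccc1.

The symbol for carbon appears 6 times in the SMILES. Lowercase c denotes aromatic carbon and counts toward C.

6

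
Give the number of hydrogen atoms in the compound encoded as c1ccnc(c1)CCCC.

Hydrogens are implicit in SMILES; fill each atom to its normal valence:
  4 × C (aromatic): 1 H each → 4
  3 × C: 2 H each → 6
  1 × C: 3 H
  1 × C (aromatic): no H
  1 × N (aromatic): no H
  Total hydrogens = 13.

13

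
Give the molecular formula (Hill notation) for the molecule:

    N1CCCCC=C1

Heavy atoms from the SMILES: 6 C, 1 N.
Implicit hydrogens by atom environment:
  4 × C: 2 H each → 8
  2 × C: 1 H each → 2
  1 × N: 1 H
  Total hydrogens = 11.
Molecular formula: C6H11N

C6H11N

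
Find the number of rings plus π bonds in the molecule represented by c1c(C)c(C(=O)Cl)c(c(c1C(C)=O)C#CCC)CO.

8

Molecular formula from the SMILES: C15H15ClO3.
DoU = (2C + 2 + N − H − X)/2 = (2·15 + 2 + 0 − 15 − 1)/2 = 16/2 = 8.
(Structurally: 1 ring(s) + 7 π bond(s) = 8.)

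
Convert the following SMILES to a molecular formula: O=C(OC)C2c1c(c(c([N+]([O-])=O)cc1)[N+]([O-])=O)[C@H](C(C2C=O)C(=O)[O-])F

C14H10FN2O9-

Heavy atoms from the SMILES: 14 C, 1 F, 2 N, 9 O.
Implicit hydrogens by atom environment:
  6 × O: no H
  5 × C: 1 H each → 5
  4 × C (aromatic): no H
  3 × O (charge -1): no H
  2 × C (aromatic): 1 H each → 2
  2 × C: no H
  2 × N (charge +1): no H
  1 × C: 3 H
  1 × F: no H
  Total hydrogens = 10.
Net charge -1.
Molecular formula: C14H10FN2O9-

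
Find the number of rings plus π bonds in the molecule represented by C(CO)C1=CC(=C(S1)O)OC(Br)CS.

Molecular formula from the SMILES: C8H11BrO3S2.
DoU = (2C + 2 + N − H − X)/2 = (2·8 + 2 + 0 − 11 − 1)/2 = 6/2 = 3.
(Structurally: 1 ring(s) + 2 π bond(s) = 3.)

3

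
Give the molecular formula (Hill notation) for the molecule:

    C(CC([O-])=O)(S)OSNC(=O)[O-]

Heavy atoms from the SMILES: 4 C, 1 N, 5 O, 2 S.
Implicit hydrogens by atom environment:
  3 × O: no H
  2 × C: no H
  2 × O (charge -1): no H
  1 × C: 2 H
  1 × C: 1 H
  1 × N: 1 H
  1 × S: 1 H
  1 × S: no H
  Total hydrogens = 5.
Net charge -2.
Molecular formula: [C4H5NO5S2]2-

[C4H5NO5S2]2-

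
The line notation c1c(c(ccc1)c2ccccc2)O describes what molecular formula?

Heavy atoms from the SMILES: 12 C, 1 O.
Implicit hydrogens by atom environment:
  9 × C (aromatic): 1 H each → 9
  3 × C (aromatic): no H
  1 × O: 1 H
  Total hydrogens = 10.
Molecular formula: C12H10O

C12H10O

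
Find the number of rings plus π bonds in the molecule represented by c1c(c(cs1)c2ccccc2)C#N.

Molecular formula from the SMILES: C11H7NS.
DoU = (2C + 2 + N − H − X)/2 = (2·11 + 2 + 1 − 7 − 0)/2 = 18/2 = 9.
(Structurally: 2 ring(s) + 7 π bond(s) = 9.)

9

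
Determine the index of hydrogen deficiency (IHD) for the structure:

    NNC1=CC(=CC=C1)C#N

Molecular formula from the SMILES: C7H7N3.
DoU = (2C + 2 + N − H − X)/2 = (2·7 + 2 + 3 − 7 − 0)/2 = 12/2 = 6.
(Structurally: 1 ring(s) + 5 π bond(s) = 6.)

6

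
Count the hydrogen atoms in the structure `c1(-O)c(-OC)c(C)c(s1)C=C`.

10

Hydrogens are implicit in SMILES; fill each atom to its normal valence:
  4 × C (aromatic): no H
  2 × C: 3 H each → 6
  1 × C: 2 H
  1 × C: 1 H
  1 × O: 1 H
  1 × O: no H
  1 × S (aromatic): no H
  Total hydrogens = 10.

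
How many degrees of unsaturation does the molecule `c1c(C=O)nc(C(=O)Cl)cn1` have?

6

Molecular formula from the SMILES: C6H3ClN2O2.
DoU = (2C + 2 + N − H − X)/2 = (2·6 + 2 + 2 − 3 − 1)/2 = 12/2 = 6.
(Structurally: 1 ring(s) + 5 π bond(s) = 6.)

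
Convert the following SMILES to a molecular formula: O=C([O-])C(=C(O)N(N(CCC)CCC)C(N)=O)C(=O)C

C12H20N3O5-

Heavy atoms from the SMILES: 12 C, 3 N, 5 O.
Implicit hydrogens by atom environment:
  5 × C: no H
  4 × C: 2 H each → 8
  3 × C: 3 H each → 9
  3 × O: no H
  2 × N: no H
  1 × N: 2 H
  1 × O: 1 H
  1 × O (charge -1): no H
  Total hydrogens = 20.
Net charge -1.
Molecular formula: C12H20N3O5-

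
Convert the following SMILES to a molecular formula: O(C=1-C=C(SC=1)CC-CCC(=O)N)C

Heavy atoms from the SMILES: 10 C, 1 N, 2 O, 1 S.
Implicit hydrogens by atom environment:
  4 × C: 2 H each → 8
  2 × C (aromatic): 1 H each → 2
  2 × C (aromatic): no H
  2 × O: no H
  1 × C: 3 H
  1 × C: no H
  1 × N: 2 H
  1 × S (aromatic): no H
  Total hydrogens = 15.
Molecular formula: C10H15NO2S

C10H15NO2S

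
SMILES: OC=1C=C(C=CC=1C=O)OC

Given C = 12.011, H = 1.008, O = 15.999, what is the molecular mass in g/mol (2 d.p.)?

152.15

Molecular formula: C8H8O3.
M = 8×12.011 + 8×1.008 + 3×15.999 = 152.15 g/mol.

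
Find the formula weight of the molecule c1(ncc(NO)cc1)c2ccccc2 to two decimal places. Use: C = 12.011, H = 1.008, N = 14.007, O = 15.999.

Molecular formula: C11H10N2O.
M = 11×12.011 + 10×1.008 + 2×14.007 + 1×15.999 = 186.21 g/mol.

186.21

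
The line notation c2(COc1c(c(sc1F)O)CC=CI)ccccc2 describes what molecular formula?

C14H12FIO2S

Heavy atoms from the SMILES: 14 C, 1 F, 1 I, 2 O, 1 S.
Implicit hydrogens by atom environment:
  5 × C (aromatic): 1 H each → 5
  5 × C (aromatic): no H
  2 × C: 2 H each → 4
  2 × C: 1 H each → 2
  1 × F: no H
  1 × I: no H
  1 × O: 1 H
  1 × O: no H
  1 × S (aromatic): no H
  Total hydrogens = 12.
Molecular formula: C14H12FIO2S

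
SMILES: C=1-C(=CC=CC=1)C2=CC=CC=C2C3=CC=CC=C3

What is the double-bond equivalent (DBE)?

12

Molecular formula from the SMILES: C18H14.
DoU = (2C + 2 + N − H − X)/2 = (2·18 + 2 + 0 − 14 − 0)/2 = 24/2 = 12.
(Structurally: 3 ring(s) + 9 π bond(s) = 12.)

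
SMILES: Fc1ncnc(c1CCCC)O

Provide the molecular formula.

C8H11FN2O

Heavy atoms from the SMILES: 8 C, 1 F, 2 N, 1 O.
Implicit hydrogens by atom environment:
  3 × C: 2 H each → 6
  3 × C (aromatic): no H
  2 × N (aromatic): no H
  1 × C: 3 H
  1 × C (aromatic): 1 H
  1 × F: no H
  1 × O: 1 H
  Total hydrogens = 11.
Molecular formula: C8H11FN2O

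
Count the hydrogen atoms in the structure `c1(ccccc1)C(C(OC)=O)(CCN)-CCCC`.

Hydrogens are implicit in SMILES; fill each atom to its normal valence:
  5 × C: 2 H each → 10
  5 × C (aromatic): 1 H each → 5
  2 × C: 3 H each → 6
  2 × C: no H
  2 × O: no H
  1 × C (aromatic): no H
  1 × N: 2 H
  Total hydrogens = 23.

23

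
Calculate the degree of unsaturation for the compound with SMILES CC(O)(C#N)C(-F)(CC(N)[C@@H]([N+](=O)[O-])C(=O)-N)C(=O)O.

Molecular formula from the SMILES: C9H13FN4O6.
DoU = (2C + 2 + N − H − X)/2 = (2·9 + 2 + 4 − 13 − 1)/2 = 10/2 = 5.
(Structurally: 0 ring(s) + 5 π bond(s) = 5.)

5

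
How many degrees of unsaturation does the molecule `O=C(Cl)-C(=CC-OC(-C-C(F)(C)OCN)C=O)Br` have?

3

Molecular formula from the SMILES: C10H14BrClFNO4.
DoU = (2C + 2 + N − H − X)/2 = (2·10 + 2 + 1 − 14 − 3)/2 = 6/2 = 3.
(Structurally: 0 ring(s) + 3 π bond(s) = 3.)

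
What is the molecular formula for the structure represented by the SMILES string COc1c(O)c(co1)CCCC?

Heavy atoms from the SMILES: 9 C, 3 O.
Implicit hydrogens by atom environment:
  3 × C: 2 H each → 6
  3 × C (aromatic): no H
  2 × C: 3 H each → 6
  1 × C (aromatic): 1 H
  1 × O: 1 H
  1 × O (aromatic): no H
  1 × O: no H
  Total hydrogens = 14.
Molecular formula: C9H14O3

C9H14O3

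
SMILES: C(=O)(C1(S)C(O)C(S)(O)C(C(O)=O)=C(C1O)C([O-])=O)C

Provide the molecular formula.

C10H11O8S2-

Heavy atoms from the SMILES: 10 C, 8 O, 2 S.
Implicit hydrogens by atom environment:
  7 × C: no H
  4 × O: 1 H each → 4
  3 × O: no H
  2 × C: 1 H each → 2
  2 × S: 1 H each → 2
  1 × C: 3 H
  1 × O (charge -1): no H
  Total hydrogens = 11.
Net charge -1.
Molecular formula: C10H11O8S2-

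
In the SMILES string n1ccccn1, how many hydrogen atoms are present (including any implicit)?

4

Hydrogens are implicit in SMILES; fill each atom to its normal valence:
  4 × C (aromatic): 1 H each → 4
  2 × N (aromatic): no H
  Total hydrogens = 4.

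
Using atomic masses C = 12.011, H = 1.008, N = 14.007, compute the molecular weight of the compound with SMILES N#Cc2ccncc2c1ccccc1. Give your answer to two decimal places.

180.21

Molecular formula: C12H8N2.
M = 12×12.011 + 8×1.008 + 2×14.007 = 180.21 g/mol.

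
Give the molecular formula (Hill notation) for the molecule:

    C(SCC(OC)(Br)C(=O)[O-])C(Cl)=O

Heavy atoms from the SMILES: 1 Br, 6 C, 1 Cl, 4 O, 1 S.
Implicit hydrogens by atom environment:
  3 × C: no H
  3 × O: no H
  2 × C: 2 H each → 4
  1 × Br: no H
  1 × C: 3 H
  1 × Cl: no H
  1 × O (charge -1): no H
  1 × S: no H
  Total hydrogens = 7.
Net charge -1.
Molecular formula: C6H7BrClO4S-

C6H7BrClO4S-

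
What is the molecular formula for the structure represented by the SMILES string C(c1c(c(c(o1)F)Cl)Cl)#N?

Heavy atoms from the SMILES: 5 C, 2 Cl, 1 F, 1 N, 1 O.
Implicit hydrogens by atom environment:
  4 × C (aromatic): no H
  2 × Cl: no H
  1 × C: no H
  1 × F: no H
  1 × N: no H
  1 × O (aromatic): no H
  Total hydrogens = 0.
Molecular formula: C5Cl2FNO

C5Cl2FNO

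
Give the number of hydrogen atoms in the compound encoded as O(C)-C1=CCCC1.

10

Hydrogens are implicit in SMILES; fill each atom to its normal valence:
  3 × C: 2 H each → 6
  1 × C: 3 H
  1 × C: 1 H
  1 × C: no H
  1 × O: no H
  Total hydrogens = 10.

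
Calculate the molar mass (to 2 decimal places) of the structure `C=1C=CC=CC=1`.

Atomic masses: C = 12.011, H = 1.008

78.11

Molecular formula: C6H6.
M = 6×12.011 + 6×1.008 = 78.11 g/mol.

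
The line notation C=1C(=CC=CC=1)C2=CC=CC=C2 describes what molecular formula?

C12H10

Heavy atoms from the SMILES: 12 C.
Implicit hydrogens by atom environment:
  10 × C (aromatic): 1 H each → 10
  2 × C (aromatic): no H
  Total hydrogens = 10.
Molecular formula: C12H10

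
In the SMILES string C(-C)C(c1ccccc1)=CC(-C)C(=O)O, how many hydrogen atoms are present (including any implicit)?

16

Hydrogens are implicit in SMILES; fill each atom to its normal valence:
  5 × C (aromatic): 1 H each → 5
  2 × C: 3 H each → 6
  2 × C: 1 H each → 2
  2 × C: no H
  1 × C: 2 H
  1 × C (aromatic): no H
  1 × O: 1 H
  1 × O: no H
  Total hydrogens = 16.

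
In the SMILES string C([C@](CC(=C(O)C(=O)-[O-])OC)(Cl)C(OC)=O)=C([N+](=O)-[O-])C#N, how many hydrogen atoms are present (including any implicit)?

Hydrogens are implicit in SMILES; fill each atom to its normal valence:
  7 × C: no H
  5 × O: no H
  2 × C: 3 H each → 6
  2 × O (charge -1): no H
  1 × C: 2 H
  1 × C: 1 H
  1 × Cl: no H
  1 × N (charge +1): no H
  1 × N: no H
  1 × O: 1 H
  Total hydrogens = 10.

10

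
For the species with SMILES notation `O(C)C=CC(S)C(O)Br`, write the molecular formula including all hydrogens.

C5H9BrO2S

Heavy atoms from the SMILES: 1 Br, 5 C, 2 O, 1 S.
Implicit hydrogens by atom environment:
  4 × C: 1 H each → 4
  1 × Br: no H
  1 × C: 3 H
  1 × O: 1 H
  1 × O: no H
  1 × S: 1 H
  Total hydrogens = 9.
Molecular formula: C5H9BrO2S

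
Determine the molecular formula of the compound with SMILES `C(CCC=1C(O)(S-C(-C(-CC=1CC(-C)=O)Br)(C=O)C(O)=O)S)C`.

C15H21BrO5S2

Heavy atoms from the SMILES: 1 Br, 15 C, 5 O, 2 S.
Implicit hydrogens by atom environment:
  6 × C: no H
  5 × C: 2 H each → 10
  3 × O: no H
  2 × C: 3 H each → 6
  2 × C: 1 H each → 2
  2 × O: 1 H each → 2
  1 × Br: no H
  1 × S: 1 H
  1 × S: no H
  Total hydrogens = 21.
Molecular formula: C15H21BrO5S2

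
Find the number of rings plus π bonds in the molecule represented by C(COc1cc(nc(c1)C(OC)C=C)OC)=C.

Molecular formula from the SMILES: C13H17NO3.
DoU = (2C + 2 + N − H − X)/2 = (2·13 + 2 + 1 − 17 − 0)/2 = 12/2 = 6.
(Structurally: 1 ring(s) + 5 π bond(s) = 6.)

6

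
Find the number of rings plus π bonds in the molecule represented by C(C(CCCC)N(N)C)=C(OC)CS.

1

Molecular formula from the SMILES: C10H22N2OS.
DoU = (2C + 2 + N − H − X)/2 = (2·10 + 2 + 2 − 22 − 0)/2 = 2/2 = 1.
(Structurally: 0 ring(s) + 1 π bond(s) = 1.)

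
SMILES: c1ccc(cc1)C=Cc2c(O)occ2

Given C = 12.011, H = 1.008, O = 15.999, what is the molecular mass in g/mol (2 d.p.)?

186.21

Molecular formula: C12H10O2.
M = 12×12.011 + 10×1.008 + 2×15.999 = 186.21 g/mol.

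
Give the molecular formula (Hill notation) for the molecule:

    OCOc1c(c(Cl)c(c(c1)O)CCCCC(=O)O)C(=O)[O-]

Heavy atoms from the SMILES: 13 C, 1 Cl, 7 O.
Implicit hydrogens by atom environment:
  5 × C: 2 H each → 10
  5 × C (aromatic): no H
  3 × O: 1 H each → 3
  3 × O: no H
  2 × C: no H
  1 × C (aromatic): 1 H
  1 × Cl: no H
  1 × O (charge -1): no H
  Total hydrogens = 14.
Net charge -1.
Molecular formula: C13H14ClO7-

C13H14ClO7-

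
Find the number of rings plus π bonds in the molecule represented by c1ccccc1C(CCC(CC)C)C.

Molecular formula from the SMILES: C14H22.
DoU = (2C + 2 + N − H − X)/2 = (2·14 + 2 + 0 − 22 − 0)/2 = 8/2 = 4.
(Structurally: 1 ring(s) + 3 π bond(s) = 4.)

4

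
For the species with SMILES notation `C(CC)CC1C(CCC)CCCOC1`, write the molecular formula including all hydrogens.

Heavy atoms from the SMILES: 13 C, 1 O.
Implicit hydrogens by atom environment:
  9 × C: 2 H each → 18
  2 × C: 3 H each → 6
  2 × C: 1 H each → 2
  1 × O: no H
  Total hydrogens = 26.
Molecular formula: C13H26O

C13H26O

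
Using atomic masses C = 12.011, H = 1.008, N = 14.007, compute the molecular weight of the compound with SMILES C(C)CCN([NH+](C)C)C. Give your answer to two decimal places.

131.24

Molecular formula: C7H19N2+.
M = 7×12.011 + 19×1.008 + 2×14.007 = 131.24 g/mol.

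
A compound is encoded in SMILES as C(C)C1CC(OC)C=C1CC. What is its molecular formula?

C10H18O

Heavy atoms from the SMILES: 10 C, 1 O.
Implicit hydrogens by atom environment:
  3 × C: 3 H each → 9
  3 × C: 2 H each → 6
  3 × C: 1 H each → 3
  1 × C: no H
  1 × O: no H
  Total hydrogens = 18.
Molecular formula: C10H18O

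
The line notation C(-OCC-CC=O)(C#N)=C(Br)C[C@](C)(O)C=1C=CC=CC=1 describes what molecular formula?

C16H18BrNO3

Heavy atoms from the SMILES: 1 Br, 16 C, 1 N, 3 O.
Implicit hydrogens by atom environment:
  5 × C (aromatic): 1 H each → 5
  4 × C: 2 H each → 8
  4 × C: no H
  2 × O: no H
  1 × Br: no H
  1 × C: 3 H
  1 × C: 1 H
  1 × C (aromatic): no H
  1 × N: no H
  1 × O: 1 H
  Total hydrogens = 18.
Molecular formula: C16H18BrNO3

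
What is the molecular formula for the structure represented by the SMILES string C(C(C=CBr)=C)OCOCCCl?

Heavy atoms from the SMILES: 1 Br, 8 C, 1 Cl, 2 O.
Implicit hydrogens by atom environment:
  5 × C: 2 H each → 10
  2 × C: 1 H each → 2
  2 × O: no H
  1 × Br: no H
  1 × C: no H
  1 × Cl: no H
  Total hydrogens = 12.
Molecular formula: C8H12BrClO2

C8H12BrClO2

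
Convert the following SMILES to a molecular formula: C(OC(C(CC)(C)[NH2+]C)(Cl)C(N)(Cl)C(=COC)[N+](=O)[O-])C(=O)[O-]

Heavy atoms from the SMILES: 12 C, 2 Cl, 3 N, 6 O.
Implicit hydrogens by atom environment:
  5 × C: no H
  4 × C: 3 H each → 12
  4 × O: no H
  2 × C: 2 H each → 4
  2 × Cl: no H
  2 × O (charge -1): no H
  1 × C: 1 H
  1 × N: 2 H
  1 × N (charge +1): 2 H
  1 × N (charge +1): no H
  Total hydrogens = 21.
Molecular formula: C12H21Cl2N3O6

C12H21Cl2N3O6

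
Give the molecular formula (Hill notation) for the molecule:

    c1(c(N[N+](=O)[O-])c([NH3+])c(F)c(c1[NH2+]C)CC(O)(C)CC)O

[C12H21FN4O4]2+

Heavy atoms from the SMILES: 12 C, 1 F, 4 N, 4 O.
Implicit hydrogens by atom environment:
  6 × C (aromatic): no H
  3 × C: 3 H each → 9
  2 × C: 2 H each → 4
  2 × O: 1 H each → 2
  1 × C: no H
  1 × F: no H
  1 × N (charge +1): 3 H
  1 × N (charge +1): 2 H
  1 × N: 1 H
  1 × N (charge +1): no H
  1 × O: no H
  1 × O (charge -1): no H
  Total hydrogens = 21.
Net charge +2.
Molecular formula: [C12H21FN4O4]2+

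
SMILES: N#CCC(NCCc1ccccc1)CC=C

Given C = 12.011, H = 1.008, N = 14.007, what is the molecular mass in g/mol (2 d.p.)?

214.31

Molecular formula: C14H18N2.
M = 14×12.011 + 18×1.008 + 2×14.007 = 214.31 g/mol.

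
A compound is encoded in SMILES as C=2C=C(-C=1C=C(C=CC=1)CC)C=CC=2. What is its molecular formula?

C14H14

Heavy atoms from the SMILES: 14 C.
Implicit hydrogens by atom environment:
  9 × C (aromatic): 1 H each → 9
  3 × C (aromatic): no H
  1 × C: 3 H
  1 × C: 2 H
  Total hydrogens = 14.
Molecular formula: C14H14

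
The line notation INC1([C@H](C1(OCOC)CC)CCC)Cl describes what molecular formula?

C10H19ClINO2

Heavy atoms from the SMILES: 10 C, 1 Cl, 1 I, 1 N, 2 O.
Implicit hydrogens by atom environment:
  4 × C: 2 H each → 8
  3 × C: 3 H each → 9
  2 × C: no H
  2 × O: no H
  1 × C: 1 H
  1 × Cl: no H
  1 × I: no H
  1 × N: 1 H
  Total hydrogens = 19.
Molecular formula: C10H19ClINO2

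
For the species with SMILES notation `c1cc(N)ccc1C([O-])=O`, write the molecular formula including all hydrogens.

Heavy atoms from the SMILES: 7 C, 1 N, 2 O.
Implicit hydrogens by atom environment:
  4 × C (aromatic): 1 H each → 4
  2 × C (aromatic): no H
  1 × C: no H
  1 × N: 2 H
  1 × O: no H
  1 × O (charge -1): no H
  Total hydrogens = 6.
Net charge -1.
Molecular formula: C7H6NO2-

C7H6NO2-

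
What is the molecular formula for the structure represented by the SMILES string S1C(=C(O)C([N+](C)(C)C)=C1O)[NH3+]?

Heavy atoms from the SMILES: 7 C, 2 N, 2 O, 1 S.
Implicit hydrogens by atom environment:
  4 × C (aromatic): no H
  3 × C: 3 H each → 9
  2 × O: 1 H each → 2
  1 × N (charge +1): 3 H
  1 × N (charge +1): no H
  1 × S (aromatic): no H
  Total hydrogens = 14.
Net charge +2.
Molecular formula: [C7H14N2O2S]2+

[C7H14N2O2S]2+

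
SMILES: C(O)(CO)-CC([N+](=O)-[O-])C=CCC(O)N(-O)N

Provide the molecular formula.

C8H17N3O6

Heavy atoms from the SMILES: 8 C, 3 N, 6 O.
Implicit hydrogens by atom environment:
  5 × C: 1 H each → 5
  4 × O: 1 H each → 4
  3 × C: 2 H each → 6
  1 × N: 2 H
  1 × N: no H
  1 × N (charge +1): no H
  1 × O: no H
  1 × O (charge -1): no H
  Total hydrogens = 17.
Molecular formula: C8H17N3O6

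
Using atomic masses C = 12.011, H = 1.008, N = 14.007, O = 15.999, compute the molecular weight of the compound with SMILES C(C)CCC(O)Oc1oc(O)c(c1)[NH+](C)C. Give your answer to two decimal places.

Molecular formula: C11H20NO4+.
M = 11×12.011 + 20×1.008 + 1×14.007 + 4×15.999 = 230.28 g/mol.

230.28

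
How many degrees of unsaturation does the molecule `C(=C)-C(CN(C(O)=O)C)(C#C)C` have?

4

Molecular formula from the SMILES: C9H13NO2.
DoU = (2C + 2 + N − H − X)/2 = (2·9 + 2 + 1 − 13 − 0)/2 = 8/2 = 4.
(Structurally: 0 ring(s) + 4 π bond(s) = 4.)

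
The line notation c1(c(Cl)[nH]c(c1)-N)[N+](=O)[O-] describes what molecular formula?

C4H4ClN3O2

Heavy atoms from the SMILES: 4 C, 1 Cl, 3 N, 2 O.
Implicit hydrogens by atom environment:
  3 × C (aromatic): no H
  1 × C (aromatic): 1 H
  1 × Cl: no H
  1 × N: 2 H
  1 × N (aromatic): 1 H
  1 × N (charge +1): no H
  1 × O: no H
  1 × O (charge -1): no H
  Total hydrogens = 4.
Molecular formula: C4H4ClN3O2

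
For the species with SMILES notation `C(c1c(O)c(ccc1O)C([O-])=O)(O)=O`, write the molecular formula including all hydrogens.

Heavy atoms from the SMILES: 8 C, 6 O.
Implicit hydrogens by atom environment:
  4 × C (aromatic): no H
  3 × O: 1 H each → 3
  2 × C (aromatic): 1 H each → 2
  2 × C: no H
  2 × O: no H
  1 × O (charge -1): no H
  Total hydrogens = 5.
Net charge -1.
Molecular formula: C8H5O6-

C8H5O6-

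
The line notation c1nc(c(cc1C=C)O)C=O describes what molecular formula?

C8H7NO2

Heavy atoms from the SMILES: 8 C, 1 N, 2 O.
Implicit hydrogens by atom environment:
  3 × C (aromatic): no H
  2 × C (aromatic): 1 H each → 2
  2 × C: 1 H each → 2
  1 × C: 2 H
  1 × N (aromatic): no H
  1 × O: 1 H
  1 × O: no H
  Total hydrogens = 7.
Molecular formula: C8H7NO2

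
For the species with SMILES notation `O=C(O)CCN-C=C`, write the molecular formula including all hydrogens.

Heavy atoms from the SMILES: 5 C, 1 N, 2 O.
Implicit hydrogens by atom environment:
  3 × C: 2 H each → 6
  1 × C: 1 H
  1 × C: no H
  1 × N: 1 H
  1 × O: 1 H
  1 × O: no H
  Total hydrogens = 9.
Molecular formula: C5H9NO2

C5H9NO2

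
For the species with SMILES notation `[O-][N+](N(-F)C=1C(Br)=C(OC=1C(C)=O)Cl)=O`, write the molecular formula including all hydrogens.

C6H3BrClFN2O4

Heavy atoms from the SMILES: 1 Br, 6 C, 1 Cl, 1 F, 2 N, 4 O.
Implicit hydrogens by atom environment:
  4 × C (aromatic): no H
  2 × O: no H
  1 × Br: no H
  1 × C: 3 H
  1 × C: no H
  1 × Cl: no H
  1 × F: no H
  1 × N: no H
  1 × N (charge +1): no H
  1 × O (aromatic): no H
  1 × O (charge -1): no H
  Total hydrogens = 3.
Molecular formula: C6H3BrClFN2O4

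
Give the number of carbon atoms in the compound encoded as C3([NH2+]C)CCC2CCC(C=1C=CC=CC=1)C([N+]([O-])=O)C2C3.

The symbol for carbon appears 17 times in the SMILES.

17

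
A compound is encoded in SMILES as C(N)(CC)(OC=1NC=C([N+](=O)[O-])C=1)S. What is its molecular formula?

C7H11N3O3S

Heavy atoms from the SMILES: 7 C, 3 N, 3 O, 1 S.
Implicit hydrogens by atom environment:
  2 × C (aromatic): 1 H each → 2
  2 × C (aromatic): no H
  2 × O: no H
  1 × C: 3 H
  1 × C: 2 H
  1 × C: no H
  1 × N: 2 H
  1 × N (aromatic): 1 H
  1 × N (charge +1): no H
  1 × O (charge -1): no H
  1 × S: 1 H
  Total hydrogens = 11.
Molecular formula: C7H11N3O3S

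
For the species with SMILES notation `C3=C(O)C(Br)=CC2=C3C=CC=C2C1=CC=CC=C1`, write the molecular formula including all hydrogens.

Heavy atoms from the SMILES: 1 Br, 16 C, 1 O.
Implicit hydrogens by atom environment:
  10 × C (aromatic): 1 H each → 10
  6 × C (aromatic): no H
  1 × Br: no H
  1 × O: 1 H
  Total hydrogens = 11.
Molecular formula: C16H11BrO

C16H11BrO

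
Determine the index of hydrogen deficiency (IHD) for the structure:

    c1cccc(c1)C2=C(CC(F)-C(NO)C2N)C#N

8

Molecular formula from the SMILES: C13H14FN3O.
DoU = (2C + 2 + N − H − X)/2 = (2·13 + 2 + 3 − 14 − 1)/2 = 16/2 = 8.
(Structurally: 2 ring(s) + 6 π bond(s) = 8.)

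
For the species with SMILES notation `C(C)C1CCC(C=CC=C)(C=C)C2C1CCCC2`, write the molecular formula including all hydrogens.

C18H28

Heavy atoms from the SMILES: 18 C.
Implicit hydrogens by atom environment:
  9 × C: 2 H each → 18
  7 × C: 1 H each → 7
  1 × C: 3 H
  1 × C: no H
  Total hydrogens = 28.
Molecular formula: C18H28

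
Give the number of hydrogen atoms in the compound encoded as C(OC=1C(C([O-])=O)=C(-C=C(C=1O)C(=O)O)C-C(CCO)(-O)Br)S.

14

Hydrogens are implicit in SMILES; fill each atom to its normal valence:
  5 × C (aromatic): no H
  4 × C: 2 H each → 8
  4 × O: 1 H each → 4
  3 × C: no H
  3 × O: no H
  1 × Br: no H
  1 × C (aromatic): 1 H
  1 × O (charge -1): no H
  1 × S: 1 H
  Total hydrogens = 14.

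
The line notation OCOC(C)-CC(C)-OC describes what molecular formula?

C7H16O3

Heavy atoms from the SMILES: 7 C, 3 O.
Implicit hydrogens by atom environment:
  3 × C: 3 H each → 9
  2 × C: 2 H each → 4
  2 × C: 1 H each → 2
  2 × O: no H
  1 × O: 1 H
  Total hydrogens = 16.
Molecular formula: C7H16O3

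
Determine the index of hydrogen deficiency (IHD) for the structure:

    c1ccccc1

Molecular formula from the SMILES: C6H6.
DoU = (2C + 2 + N − H − X)/2 = (2·6 + 2 + 0 − 6 − 0)/2 = 8/2 = 4.
(Structurally: 1 ring(s) + 3 π bond(s) = 4.)

4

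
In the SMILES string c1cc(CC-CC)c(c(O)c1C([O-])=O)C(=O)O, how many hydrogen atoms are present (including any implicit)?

Hydrogens are implicit in SMILES; fill each atom to its normal valence:
  4 × C (aromatic): no H
  3 × C: 2 H each → 6
  2 × C (aromatic): 1 H each → 2
  2 × C: no H
  2 × O: 1 H each → 2
  2 × O: no H
  1 × C: 3 H
  1 × O (charge -1): no H
  Total hydrogens = 13.

13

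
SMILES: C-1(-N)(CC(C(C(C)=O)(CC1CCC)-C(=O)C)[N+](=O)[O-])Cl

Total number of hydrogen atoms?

21

Hydrogens are implicit in SMILES; fill each atom to its normal valence:
  4 × C: 2 H each → 8
  4 × C: no H
  3 × C: 3 H each → 9
  3 × O: no H
  2 × C: 1 H each → 2
  1 × Cl: no H
  1 × N: 2 H
  1 × N (charge +1): no H
  1 × O (charge -1): no H
  Total hydrogens = 21.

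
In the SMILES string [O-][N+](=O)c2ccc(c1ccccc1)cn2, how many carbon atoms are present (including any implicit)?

The symbol for carbon appears 11 times in the SMILES. Lowercase c denotes aromatic carbon and counts toward C.

11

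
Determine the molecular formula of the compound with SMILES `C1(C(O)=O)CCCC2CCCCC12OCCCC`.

C15H26O3

Heavy atoms from the SMILES: 15 C, 3 O.
Implicit hydrogens by atom environment:
  10 × C: 2 H each → 20
  2 × C: 1 H each → 2
  2 × C: no H
  2 × O: no H
  1 × C: 3 H
  1 × O: 1 H
  Total hydrogens = 26.
Molecular formula: C15H26O3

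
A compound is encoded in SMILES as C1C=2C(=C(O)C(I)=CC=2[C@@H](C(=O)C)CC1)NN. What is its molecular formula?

C12H15IN2O2

Heavy atoms from the SMILES: 12 C, 1 I, 2 N, 2 O.
Implicit hydrogens by atom environment:
  5 × C (aromatic): no H
  3 × C: 2 H each → 6
  1 × C: 3 H
  1 × C (aromatic): 1 H
  1 × C: 1 H
  1 × C: no H
  1 × I: no H
  1 × N: 2 H
  1 × N: 1 H
  1 × O: 1 H
  1 × O: no H
  Total hydrogens = 15.
Molecular formula: C12H15IN2O2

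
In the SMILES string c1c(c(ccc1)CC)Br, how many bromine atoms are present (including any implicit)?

1

The symbol for bromine appears 1 time in the SMILES.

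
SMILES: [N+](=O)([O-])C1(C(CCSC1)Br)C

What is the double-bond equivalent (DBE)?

2

Molecular formula from the SMILES: C6H10BrNO2S.
DoU = (2C + 2 + N − H − X)/2 = (2·6 + 2 + 1 − 10 − 1)/2 = 4/2 = 2.
(Structurally: 1 ring(s) + 1 π bond(s) = 2.)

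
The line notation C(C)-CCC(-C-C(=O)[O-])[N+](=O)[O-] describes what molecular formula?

C7H12NO4-

Heavy atoms from the SMILES: 7 C, 1 N, 4 O.
Implicit hydrogens by atom environment:
  4 × C: 2 H each → 8
  2 × O: no H
  2 × O (charge -1): no H
  1 × C: 3 H
  1 × C: 1 H
  1 × C: no H
  1 × N (charge +1): no H
  Total hydrogens = 12.
Net charge -1.
Molecular formula: C7H12NO4-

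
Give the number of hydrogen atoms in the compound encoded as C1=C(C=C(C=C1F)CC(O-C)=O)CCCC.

Hydrogens are implicit in SMILES; fill each atom to its normal valence:
  4 × C: 2 H each → 8
  3 × C (aromatic): 1 H each → 3
  3 × C (aromatic): no H
  2 × C: 3 H each → 6
  2 × O: no H
  1 × C: no H
  1 × F: no H
  Total hydrogens = 17.

17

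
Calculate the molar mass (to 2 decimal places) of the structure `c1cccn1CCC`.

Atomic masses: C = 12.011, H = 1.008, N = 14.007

109.17

Molecular formula: C7H11N.
M = 7×12.011 + 11×1.008 + 1×14.007 = 109.17 g/mol.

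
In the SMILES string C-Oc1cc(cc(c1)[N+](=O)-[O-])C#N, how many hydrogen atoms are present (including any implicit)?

Hydrogens are implicit in SMILES; fill each atom to its normal valence:
  3 × C (aromatic): 1 H each → 3
  3 × C (aromatic): no H
  2 × O: no H
  1 × C: 3 H
  1 × C: no H
  1 × N (charge +1): no H
  1 × N: no H
  1 × O (charge -1): no H
  Total hydrogens = 6.

6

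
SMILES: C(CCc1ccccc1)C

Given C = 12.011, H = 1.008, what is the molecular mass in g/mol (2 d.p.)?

134.22

Molecular formula: C10H14.
M = 10×12.011 + 14×1.008 = 134.22 g/mol.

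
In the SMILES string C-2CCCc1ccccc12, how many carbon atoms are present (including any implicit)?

The symbol for carbon appears 10 times in the SMILES. Lowercase c denotes aromatic carbon and counts toward C.

10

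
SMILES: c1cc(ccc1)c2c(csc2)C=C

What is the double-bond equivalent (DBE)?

Molecular formula from the SMILES: C12H10S.
DoU = (2C + 2 + N − H − X)/2 = (2·12 + 2 + 0 − 10 − 0)/2 = 16/2 = 8.
(Structurally: 2 ring(s) + 6 π bond(s) = 8.)

8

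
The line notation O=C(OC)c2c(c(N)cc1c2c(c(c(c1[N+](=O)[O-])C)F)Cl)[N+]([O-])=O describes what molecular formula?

Heavy atoms from the SMILES: 13 C, 1 Cl, 1 F, 3 N, 6 O.
Implicit hydrogens by atom environment:
  9 × C (aromatic): no H
  4 × O: no H
  2 × C: 3 H each → 6
  2 × N (charge +1): no H
  2 × O (charge -1): no H
  1 × C (aromatic): 1 H
  1 × C: no H
  1 × Cl: no H
  1 × F: no H
  1 × N: 2 H
  Total hydrogens = 9.
Molecular formula: C13H9ClFN3O6

C13H9ClFN3O6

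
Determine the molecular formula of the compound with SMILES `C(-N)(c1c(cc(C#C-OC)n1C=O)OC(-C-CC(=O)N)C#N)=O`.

C14H14N4O5

Heavy atoms from the SMILES: 14 C, 4 N, 5 O.
Implicit hydrogens by atom environment:
  5 × C: no H
  5 × O: no H
  3 × C (aromatic): no H
  2 × C: 2 H each → 4
  2 × C: 1 H each → 2
  2 × N: 2 H each → 4
  1 × C: 3 H
  1 × C (aromatic): 1 H
  1 × N (aromatic): no H
  1 × N: no H
  Total hydrogens = 14.
Molecular formula: C14H14N4O5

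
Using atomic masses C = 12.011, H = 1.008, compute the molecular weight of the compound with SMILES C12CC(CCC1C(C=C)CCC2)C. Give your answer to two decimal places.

Molecular formula: C13H22.
M = 13×12.011 + 22×1.008 = 178.32 g/mol.

178.32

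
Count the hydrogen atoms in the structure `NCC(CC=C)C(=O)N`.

12

Hydrogens are implicit in SMILES; fill each atom to its normal valence:
  3 × C: 2 H each → 6
  2 × C: 1 H each → 2
  2 × N: 2 H each → 4
  1 × C: no H
  1 × O: no H
  Total hydrogens = 12.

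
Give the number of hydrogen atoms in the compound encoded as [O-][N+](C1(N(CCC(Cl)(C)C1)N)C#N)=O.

11

Hydrogens are implicit in SMILES; fill each atom to its normal valence:
  3 × C: 2 H each → 6
  3 × C: no H
  2 × N: no H
  1 × C: 3 H
  1 × Cl: no H
  1 × N: 2 H
  1 × N (charge +1): no H
  1 × O: no H
  1 × O (charge -1): no H
  Total hydrogens = 11.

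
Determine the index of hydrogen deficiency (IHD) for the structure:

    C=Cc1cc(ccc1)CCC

Molecular formula from the SMILES: C11H14.
DoU = (2C + 2 + N − H − X)/2 = (2·11 + 2 + 0 − 14 − 0)/2 = 10/2 = 5.
(Structurally: 1 ring(s) + 4 π bond(s) = 5.)

5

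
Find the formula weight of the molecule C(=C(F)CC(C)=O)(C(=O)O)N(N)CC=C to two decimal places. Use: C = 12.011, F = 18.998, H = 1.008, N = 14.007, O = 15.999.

216.21

Molecular formula: C9H13FN2O3.
M = 9×12.011 + 1×18.998 + 13×1.008 + 2×14.007 + 3×15.999 = 216.21 g/mol.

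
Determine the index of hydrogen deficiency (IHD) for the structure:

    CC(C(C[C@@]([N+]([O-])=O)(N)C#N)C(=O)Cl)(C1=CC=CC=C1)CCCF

8

Molecular formula from the SMILES: C16H19ClFN3O3.
DoU = (2C + 2 + N − H − X)/2 = (2·16 + 2 + 3 − 19 − 2)/2 = 16/2 = 8.
(Structurally: 1 ring(s) + 7 π bond(s) = 8.)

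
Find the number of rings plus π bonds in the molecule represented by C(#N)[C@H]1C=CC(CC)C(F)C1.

4

Molecular formula from the SMILES: C9H12FN.
DoU = (2C + 2 + N − H − X)/2 = (2·9 + 2 + 1 − 12 − 1)/2 = 8/2 = 4.
(Structurally: 1 ring(s) + 3 π bond(s) = 4.)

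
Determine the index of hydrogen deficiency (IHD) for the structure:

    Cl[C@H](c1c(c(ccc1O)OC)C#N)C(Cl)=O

7

Molecular formula from the SMILES: C10H7Cl2NO3.
DoU = (2C + 2 + N − H − X)/2 = (2·10 + 2 + 1 − 7 − 2)/2 = 14/2 = 7.
(Structurally: 1 ring(s) + 6 π bond(s) = 7.)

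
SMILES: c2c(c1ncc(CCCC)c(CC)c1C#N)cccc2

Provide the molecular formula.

C18H20N2

Heavy atoms from the SMILES: 18 C, 2 N.
Implicit hydrogens by atom environment:
  6 × C (aromatic): 1 H each → 6
  5 × C (aromatic): no H
  4 × C: 2 H each → 8
  2 × C: 3 H each → 6
  1 × C: no H
  1 × N (aromatic): no H
  1 × N: no H
  Total hydrogens = 20.
Molecular formula: C18H20N2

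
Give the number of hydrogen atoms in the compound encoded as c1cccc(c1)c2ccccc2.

10

Hydrogens are implicit in SMILES; fill each atom to its normal valence:
  10 × C (aromatic): 1 H each → 10
  2 × C (aromatic): no H
  Total hydrogens = 10.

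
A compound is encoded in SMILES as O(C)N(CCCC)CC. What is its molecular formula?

Heavy atoms from the SMILES: 7 C, 1 N, 1 O.
Implicit hydrogens by atom environment:
  4 × C: 2 H each → 8
  3 × C: 3 H each → 9
  1 × N: no H
  1 × O: no H
  Total hydrogens = 17.
Molecular formula: C7H17NO

C7H17NO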